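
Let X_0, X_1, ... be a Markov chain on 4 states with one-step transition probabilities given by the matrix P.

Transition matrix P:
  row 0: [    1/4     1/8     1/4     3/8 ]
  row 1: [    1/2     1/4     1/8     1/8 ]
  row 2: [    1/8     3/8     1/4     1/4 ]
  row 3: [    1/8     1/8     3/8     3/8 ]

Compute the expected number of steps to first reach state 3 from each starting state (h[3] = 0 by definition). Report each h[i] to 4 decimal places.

h = [3.3869, 4.2628, 4.0292, 0.0000]

First-step conditioning: h[3] = 0; for i ≠ 3, h[i] = 1 + Σ_k P[i][k]·h[k].
  h[0] = 1 + 1/4·h[0] + 1/8·h[1] + 1/4·h[2]
  h[1] = 1 + 1/2·h[0] + 1/4·h[1] + 1/8·h[2]
  h[2] = 1 + 1/8·h[0] + 3/8·h[1] + 1/4·h[2]
Solving the 3×3 linear system over states ≠ 3 gives exactly h = [464/137, 584/137, 552/137, 0] (h[3] = 0 is the target).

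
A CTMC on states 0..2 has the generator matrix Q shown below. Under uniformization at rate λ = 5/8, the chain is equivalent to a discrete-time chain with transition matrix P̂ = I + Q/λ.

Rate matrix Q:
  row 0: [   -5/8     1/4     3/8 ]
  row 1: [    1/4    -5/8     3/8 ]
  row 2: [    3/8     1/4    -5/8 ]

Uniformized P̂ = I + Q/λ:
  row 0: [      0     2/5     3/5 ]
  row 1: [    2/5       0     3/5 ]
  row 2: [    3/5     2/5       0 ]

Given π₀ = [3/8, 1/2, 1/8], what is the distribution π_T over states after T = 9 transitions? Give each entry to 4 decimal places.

t=0: π = [0.3750, 0.5000, 0.1250]
t=1: π = [0.2750, 0.2000, 0.5250]
t=2: π = [0.3950, 0.3200, 0.2850]
t=3: π = [0.2990, 0.2720, 0.4290]
t=4: π = [0.3662, 0.2912, 0.3426]
t=5: π = [0.3220, 0.2835, 0.3944]
t=6: π = [0.3501, 0.2866, 0.3633]
t=7: π = [0.3326, 0.2854, 0.3820]
t=8: π = [0.3433, 0.2859, 0.3708]
t=9: π = [0.3368, 0.2857, 0.3775]

π = [0.3368, 0.2857, 0.3775]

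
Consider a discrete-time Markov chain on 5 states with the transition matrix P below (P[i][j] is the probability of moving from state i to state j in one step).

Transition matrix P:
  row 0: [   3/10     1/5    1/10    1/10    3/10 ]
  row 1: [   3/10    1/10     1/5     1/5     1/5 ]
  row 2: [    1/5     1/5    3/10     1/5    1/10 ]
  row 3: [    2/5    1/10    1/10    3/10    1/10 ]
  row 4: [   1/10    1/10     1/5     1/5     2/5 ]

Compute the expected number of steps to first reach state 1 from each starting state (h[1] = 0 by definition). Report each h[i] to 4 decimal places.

First-step conditioning: h[1] = 0; for i ≠ 1, h[i] = 1 + Σ_k P[i][k]·h[k].
  h[0] = 1 + 3/10·h[0] + 1/10·h[2] + 1/10·h[3] + 3/10·h[4]
  h[2] = 1 + 1/5·h[0] + 3/10·h[2] + 1/5·h[3] + 1/10·h[4]
  h[3] = 1 + 2/5·h[0] + 1/10·h[2] + 3/10·h[3] + 1/10·h[4]
  h[4] = 1 + 1/10·h[0] + 1/5·h[2] + 1/5·h[3] + 2/5·h[4]
Solving the 4×4 linear system over states ≠ 1 gives exactly h = [3050/477, 0, 2995/477, 3340/477, 3415/477] (h[1] = 0 is the target).

h = [6.3941, 0.0000, 6.2788, 7.0021, 7.1593]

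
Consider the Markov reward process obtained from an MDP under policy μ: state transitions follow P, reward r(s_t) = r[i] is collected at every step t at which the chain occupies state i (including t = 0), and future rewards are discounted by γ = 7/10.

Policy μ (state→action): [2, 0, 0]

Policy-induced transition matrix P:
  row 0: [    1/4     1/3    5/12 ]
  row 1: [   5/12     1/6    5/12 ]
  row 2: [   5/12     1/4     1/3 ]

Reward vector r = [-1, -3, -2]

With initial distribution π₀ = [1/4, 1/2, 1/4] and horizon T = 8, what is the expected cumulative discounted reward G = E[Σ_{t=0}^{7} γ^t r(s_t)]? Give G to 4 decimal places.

t=0: π = [0.2500, 0.5000, 0.2500], E[r] = -2.2500, γ^t·E[r] = -2.250000, running G = -2.250000
t=1: π = [0.3750, 0.2292, 0.3958], E[r] = -1.8542, γ^t·E[r] = -1.297917, running G = -3.547917
t=2: π = [0.3542, 0.2622, 0.3837], E[r] = -1.9080, γ^t·E[r] = -0.934913, running G = -4.482830
t=3: π = [0.3576, 0.2577, 0.3847], E[r] = -1.9000, γ^t·E[r] = -0.651710, running G = -5.134540
t=4: π = [0.3571, 0.2583, 0.3846], E[r] = -1.9013, γ^t·E[r] = -0.456495, running G = -5.591035
t=5: π = [0.3572, 0.2582, 0.3846], E[r] = -1.9011, γ^t·E[r] = -0.319513, running G = -5.910548
t=6: π = [0.3571, 0.2582, 0.3846], E[r] = -1.9011, γ^t·E[r] = -0.223663, running G = -6.134211
t=7: π = [0.3571, 0.2582, 0.3846], E[r] = -1.9011, γ^t·E[r] = -0.156564, running G = -6.290774

G = -6.2908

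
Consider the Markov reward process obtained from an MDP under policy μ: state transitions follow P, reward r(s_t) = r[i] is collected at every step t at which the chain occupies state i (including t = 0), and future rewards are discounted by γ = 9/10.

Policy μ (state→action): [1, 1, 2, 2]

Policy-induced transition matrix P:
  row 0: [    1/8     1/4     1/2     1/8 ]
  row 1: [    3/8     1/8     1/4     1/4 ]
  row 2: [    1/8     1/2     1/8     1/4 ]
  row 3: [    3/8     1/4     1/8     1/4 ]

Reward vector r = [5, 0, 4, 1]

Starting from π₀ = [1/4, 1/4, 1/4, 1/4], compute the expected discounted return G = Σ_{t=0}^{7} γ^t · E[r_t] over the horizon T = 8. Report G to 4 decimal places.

G = 14.1333

t=0: π = [0.2500, 0.2500, 0.2500, 0.2500], E[r] = 2.5000, γ^t·E[r] = 2.500000, running G = 2.500000
t=1: π = [0.2500, 0.2813, 0.2500, 0.2188], E[r] = 2.4688, γ^t·E[r] = 2.221875, running G = 4.721875
t=2: π = [0.2500, 0.2773, 0.2539, 0.2188], E[r] = 2.4844, γ^t·E[r] = 2.012344, running G = 6.734219
t=3: π = [0.2490, 0.2788, 0.2534, 0.2188], E[r] = 2.4775, γ^t·E[r] = 1.806126, running G = 8.540345
t=4: π = [0.2494, 0.2785, 0.2532, 0.2189], E[r] = 2.4788, γ^t·E[r] = 1.626314, running G = 10.166659
t=5: π = [0.2493, 0.2785, 0.2533, 0.2188], E[r] = 2.4789, γ^t·E[r] = 1.463755, running G = 11.630414
t=6: π = [0.2493, 0.2785, 0.2533, 0.2188], E[r] = 2.4787, γ^t·E[r] = 1.317308, running G = 12.947722
t=7: π = [0.2493, 0.2785, 0.2533, 0.2188], E[r] = 2.4788, γ^t·E[r] = 1.185594, running G = 14.133316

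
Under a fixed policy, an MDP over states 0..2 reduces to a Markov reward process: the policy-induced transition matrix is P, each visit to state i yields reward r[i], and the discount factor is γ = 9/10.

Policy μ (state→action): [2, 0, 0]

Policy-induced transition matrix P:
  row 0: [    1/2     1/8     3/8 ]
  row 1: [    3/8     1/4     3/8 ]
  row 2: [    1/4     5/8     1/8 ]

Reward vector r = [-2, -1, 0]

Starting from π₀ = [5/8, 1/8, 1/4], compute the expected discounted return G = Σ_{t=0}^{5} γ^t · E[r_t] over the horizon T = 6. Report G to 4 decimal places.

t=0: π = [0.6250, 0.1250, 0.2500], E[r] = -1.3750, γ^t·E[r] = -1.375000, running G = -1.375000
t=1: π = [0.4219, 0.2656, 0.3125], E[r] = -1.1094, γ^t·E[r] = -0.998438, running G = -2.373438
t=2: π = [0.3887, 0.3145, 0.2969], E[r] = -1.0918, γ^t·E[r] = -0.884355, running G = -3.257793
t=3: π = [0.3865, 0.3127, 0.3008], E[r] = -1.0857, γ^t·E[r] = -0.791470, running G = -4.049263
t=4: π = [0.3857, 0.3145, 0.2998], E[r] = -1.0859, γ^t·E[r] = -0.712464, running G = -4.761727
t=5: π = [0.3857, 0.3142, 0.3000], E[r] = -1.0857, γ^t·E[r] = -0.641089, running G = -5.402816

G = -5.4028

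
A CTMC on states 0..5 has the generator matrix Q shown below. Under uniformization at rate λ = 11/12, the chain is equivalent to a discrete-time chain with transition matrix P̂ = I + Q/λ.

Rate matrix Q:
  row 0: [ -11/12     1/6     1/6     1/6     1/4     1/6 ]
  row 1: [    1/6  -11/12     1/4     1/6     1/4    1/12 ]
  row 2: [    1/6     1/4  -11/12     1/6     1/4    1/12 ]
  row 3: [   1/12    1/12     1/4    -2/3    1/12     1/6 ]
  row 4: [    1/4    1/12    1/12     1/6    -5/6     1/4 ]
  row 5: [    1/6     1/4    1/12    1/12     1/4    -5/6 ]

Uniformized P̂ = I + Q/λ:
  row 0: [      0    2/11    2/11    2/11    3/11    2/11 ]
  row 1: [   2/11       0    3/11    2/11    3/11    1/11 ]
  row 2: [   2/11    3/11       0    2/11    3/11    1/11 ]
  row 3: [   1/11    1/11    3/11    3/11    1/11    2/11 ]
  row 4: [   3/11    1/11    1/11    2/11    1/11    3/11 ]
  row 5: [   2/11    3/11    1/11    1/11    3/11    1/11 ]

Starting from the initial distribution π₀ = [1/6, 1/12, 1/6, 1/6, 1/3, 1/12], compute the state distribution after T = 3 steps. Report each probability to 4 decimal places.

t=0: π = [0.1667, 0.0833, 0.1667, 0.1667, 0.3333, 0.0833]
t=1: π = [0.1667, 0.1439, 0.1364, 0.1894, 0.1818, 0.1818]
t=2: π = [0.1508, 0.1508, 0.1543, 0.1825, 0.2052, 0.1563]
t=3: π = [0.1565, 0.1474, 0.1512, 0.1842, 0.2022, 0.1585]

π = [0.1565, 0.1474, 0.1512, 0.1842, 0.2022, 0.1585]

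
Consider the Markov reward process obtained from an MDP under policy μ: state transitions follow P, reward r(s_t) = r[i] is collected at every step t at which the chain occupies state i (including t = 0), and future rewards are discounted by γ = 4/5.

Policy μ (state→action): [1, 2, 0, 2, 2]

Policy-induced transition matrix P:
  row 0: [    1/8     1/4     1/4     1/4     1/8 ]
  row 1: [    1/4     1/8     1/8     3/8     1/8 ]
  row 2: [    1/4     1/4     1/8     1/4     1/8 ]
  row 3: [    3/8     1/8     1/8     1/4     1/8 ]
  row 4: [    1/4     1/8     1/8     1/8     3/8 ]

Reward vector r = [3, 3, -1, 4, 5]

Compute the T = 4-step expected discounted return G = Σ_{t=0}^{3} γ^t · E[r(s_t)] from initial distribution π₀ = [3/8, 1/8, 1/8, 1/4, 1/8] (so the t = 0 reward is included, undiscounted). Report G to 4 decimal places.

t=0: π = [0.3750, 0.1250, 0.1250, 0.2500, 0.1250], E[r] = 3.0000, γ^t·E[r] = 3.000000, running G = 3.000000
t=1: π = [0.2344, 0.1875, 0.1719, 0.2500, 0.1563], E[r] = 2.8750, γ^t·E[r] = 2.300000, running G = 5.300000
t=2: π = [0.2520, 0.1758, 0.1543, 0.2539, 0.1641], E[r] = 2.9648, γ^t·E[r] = 1.897500, running G = 7.197500
t=3: π = [0.2502, 0.1758, 0.1565, 0.2515, 0.1660], E[r] = 2.9575, γ^t·E[r] = 1.514250, running G = 8.711750

G = 8.7118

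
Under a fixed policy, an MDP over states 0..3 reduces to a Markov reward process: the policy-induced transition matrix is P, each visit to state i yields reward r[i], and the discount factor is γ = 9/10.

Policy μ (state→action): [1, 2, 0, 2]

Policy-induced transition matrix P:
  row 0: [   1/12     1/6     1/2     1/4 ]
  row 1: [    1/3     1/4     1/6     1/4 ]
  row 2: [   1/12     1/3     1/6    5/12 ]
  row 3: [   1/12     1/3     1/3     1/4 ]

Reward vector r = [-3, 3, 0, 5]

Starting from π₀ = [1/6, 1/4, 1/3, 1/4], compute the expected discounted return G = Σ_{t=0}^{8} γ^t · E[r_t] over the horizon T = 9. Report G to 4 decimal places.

t=0: π = [0.1667, 0.2500, 0.3333, 0.2500], E[r] = 1.5000, γ^t·E[r] = 1.500000, running G = 1.500000
t=1: π = [0.1458, 0.2847, 0.2639, 0.3056], E[r] = 1.9444, γ^t·E[r] = 1.750000, running G = 3.250000
t=2: π = [0.1545, 0.2853, 0.2662, 0.2940], E[r] = 1.8623, γ^t·E[r] = 1.508438, running G = 4.758438
t=3: π = [0.1547, 0.2838, 0.2672, 0.2944], E[r] = 1.8593, γ^t·E[r] = 1.355414, running G = 6.113852
t=4: π = [0.1543, 0.2839, 0.2673, 0.2945], E[r] = 1.8615, γ^t·E[r] = 1.221333, running G = 7.335185
t=5: π = [0.1543, 0.2840, 0.2672, 0.2945], E[r] = 1.8617, γ^t·E[r] = 1.099306, running G = 8.434491
t=6: π = [0.1543, 0.2840, 0.2672, 0.2945], E[r] = 1.8615, γ^t·E[r] = 0.989297, running G = 9.423789
t=7: π = [0.1543, 0.2840, 0.2672, 0.2945], E[r] = 1.8615, γ^t·E[r] = 0.890373, running G = 10.314162
t=8: π = [0.1543, 0.2840, 0.2672, 0.2945], E[r] = 1.8616, γ^t·E[r] = 0.801337, running G = 11.115499

G = 11.1155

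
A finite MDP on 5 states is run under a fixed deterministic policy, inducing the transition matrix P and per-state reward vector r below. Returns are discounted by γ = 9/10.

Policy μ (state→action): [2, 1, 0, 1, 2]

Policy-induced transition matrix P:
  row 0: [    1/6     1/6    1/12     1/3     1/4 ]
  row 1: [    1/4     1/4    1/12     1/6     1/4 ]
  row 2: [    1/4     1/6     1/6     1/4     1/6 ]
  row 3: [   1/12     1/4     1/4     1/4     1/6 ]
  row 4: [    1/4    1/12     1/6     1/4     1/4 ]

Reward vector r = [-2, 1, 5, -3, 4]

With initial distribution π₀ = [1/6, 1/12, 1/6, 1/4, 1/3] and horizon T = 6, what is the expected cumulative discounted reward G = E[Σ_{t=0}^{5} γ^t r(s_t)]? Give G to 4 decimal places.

G = 3.7312

t=0: π = [0.1667, 0.0833, 0.1667, 0.2500, 0.3333], E[r] = 1.1667, γ^t·E[r] = 1.166667, running G = 1.166667
t=1: π = [0.1944, 0.1667, 0.1667, 0.2569, 0.2153], E[r] = 0.7014, γ^t·E[r] = 0.631250, running G = 1.797917
t=2: π = [0.1910, 0.1840, 0.1580, 0.2523, 0.2147], E[r] = 0.6939, γ^t·E[r] = 0.562031, running G = 2.359948
t=3: π = [0.1920, 0.1851, 0.1564, 0.2506, 0.2158], E[r] = 0.6948, γ^t·E[r] = 0.506496, running G = 2.866444
t=4: π = [0.1922, 0.1850, 0.1561, 0.2506, 0.2161], E[r] = 0.6937, γ^t·E[r] = 0.455145, running G = 3.321589
t=5: π = [0.1922, 0.1850, 0.1561, 0.2506, 0.2161], E[r] = 0.6937, γ^t·E[r] = 0.409628, running G = 3.731217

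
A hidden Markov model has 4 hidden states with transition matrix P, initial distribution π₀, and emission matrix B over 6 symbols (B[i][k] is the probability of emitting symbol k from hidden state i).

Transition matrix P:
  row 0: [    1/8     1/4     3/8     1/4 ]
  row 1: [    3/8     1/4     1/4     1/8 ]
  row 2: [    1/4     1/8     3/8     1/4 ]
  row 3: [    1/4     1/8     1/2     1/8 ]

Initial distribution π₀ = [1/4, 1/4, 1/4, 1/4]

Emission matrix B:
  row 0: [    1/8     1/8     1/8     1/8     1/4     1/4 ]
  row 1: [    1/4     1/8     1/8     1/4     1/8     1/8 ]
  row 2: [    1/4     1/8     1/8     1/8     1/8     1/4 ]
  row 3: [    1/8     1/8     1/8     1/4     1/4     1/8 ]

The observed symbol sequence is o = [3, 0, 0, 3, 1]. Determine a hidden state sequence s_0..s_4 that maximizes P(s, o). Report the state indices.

path = [3, 2, 2, 3, 2]

t=0: δ = [3.125e-02, 6.250e-02, 3.125e-02, 6.250e-02]  (obs o_0=3)
t=1: δ = [2.930e-03, 3.906e-03, 7.812e-03, 9.766e-04]  ψ = [1, 1, 3, 0]  (obs o_1=0)
t=2: δ = [2.441e-04, 2.441e-04, 7.324e-04, 2.441e-04]  ψ = [2, 1, 2, 2]  (obs o_2=0)
t=3: δ = [2.289e-05, 2.289e-05, 3.433e-05, 4.578e-05]  ψ = [2, 2, 2, 2]  (obs o_3=3)
t=4: δ = [1.431e-06, 7.153e-07, 2.861e-06, 1.073e-06]  ψ = [3, 0, 3, 2]  (obs o_4=1)
backtrack: best end state = 2; path = [3, 2, 2, 3, 2]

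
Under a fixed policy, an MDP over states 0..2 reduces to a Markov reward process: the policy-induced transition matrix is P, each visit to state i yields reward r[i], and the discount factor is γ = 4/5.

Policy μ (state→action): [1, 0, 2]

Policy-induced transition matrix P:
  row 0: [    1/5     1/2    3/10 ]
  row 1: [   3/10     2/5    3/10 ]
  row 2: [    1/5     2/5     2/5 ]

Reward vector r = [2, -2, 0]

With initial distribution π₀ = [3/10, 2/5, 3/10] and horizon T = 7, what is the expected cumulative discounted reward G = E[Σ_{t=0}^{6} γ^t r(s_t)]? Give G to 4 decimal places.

G = -1.2854

t=0: π = [0.3000, 0.4000, 0.3000], E[r] = -0.2000, γ^t·E[r] = -0.200000, running G = -0.200000
t=1: π = [0.2400, 0.4300, 0.3300], E[r] = -0.3800, γ^t·E[r] = -0.304000, running G = -0.504000
t=2: π = [0.2430, 0.4240, 0.3330], E[r] = -0.3620, γ^t·E[r] = -0.231680, running G = -0.735680
t=3: π = [0.2424, 0.4243, 0.3333], E[r] = -0.3638, γ^t·E[r] = -0.186266, running G = -0.921946
t=4: π = [0.2424, 0.4242, 0.3333], E[r] = -0.3636, γ^t·E[r] = -0.148939, running G = -1.070884
t=5: π = [0.2424, 0.4242, 0.3333], E[r] = -0.3636, γ^t·E[r] = -0.119157, running G = -1.190041
t=6: π = [0.2424, 0.4242, 0.3333], E[r] = -0.3636, γ^t·E[r] = -0.095325, running G = -1.285366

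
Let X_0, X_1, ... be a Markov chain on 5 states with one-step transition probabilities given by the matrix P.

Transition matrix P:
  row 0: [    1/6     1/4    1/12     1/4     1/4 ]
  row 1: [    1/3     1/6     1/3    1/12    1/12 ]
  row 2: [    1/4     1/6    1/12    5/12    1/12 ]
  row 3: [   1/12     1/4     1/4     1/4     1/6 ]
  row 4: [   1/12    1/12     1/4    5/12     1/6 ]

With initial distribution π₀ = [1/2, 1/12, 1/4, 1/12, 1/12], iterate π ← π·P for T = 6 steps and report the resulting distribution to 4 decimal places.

π = [0.1801, 0.1923, 0.2022, 0.2765, 0.1488]

t=0: π = [0.5000, 0.0833, 0.2500, 0.0833, 0.0833]
t=1: π = [0.1875, 0.2083, 0.1319, 0.2917, 0.1806]
t=2: π = [0.1730, 0.1916, 0.2141, 0.2674, 0.1539]
t=3: π = [0.1813, 0.1905, 0.2014, 0.2794, 0.1473]
t=4: π = [0.1797, 0.1928, 0.2021, 0.2764, 0.1491]
t=5: π = [0.1802, 0.1922, 0.2024, 0.2764, 0.1487]
t=6: π = [0.1801, 0.1923, 0.2022, 0.2765, 0.1488]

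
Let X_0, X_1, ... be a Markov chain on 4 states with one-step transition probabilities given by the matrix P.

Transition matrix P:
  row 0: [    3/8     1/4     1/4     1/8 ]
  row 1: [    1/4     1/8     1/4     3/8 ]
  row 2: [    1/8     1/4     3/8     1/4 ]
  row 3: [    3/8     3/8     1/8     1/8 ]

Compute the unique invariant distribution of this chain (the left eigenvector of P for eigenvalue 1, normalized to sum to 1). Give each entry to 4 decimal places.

π = [0.2806, 0.2465, 0.2545, 0.2184]

Balance equations π_j = Σ_i π_i·P[i][j]:
  π_0 = 3/8·π_0 + 1/4·π_1 + 1/8·π_2 + 3/8·π_3
  π_1 = 1/4·π_0 + 1/8·π_1 + 1/4·π_2 + 3/8·π_3
  π_2 = 1/4·π_0 + 1/4·π_1 + 3/8·π_2 + 1/8·π_3
  normalize: π_0 + π_1 + π_2 + π_3 = 1
Solving the linear system gives exactly π = [140/499, 123/499, 127/499, 109/499].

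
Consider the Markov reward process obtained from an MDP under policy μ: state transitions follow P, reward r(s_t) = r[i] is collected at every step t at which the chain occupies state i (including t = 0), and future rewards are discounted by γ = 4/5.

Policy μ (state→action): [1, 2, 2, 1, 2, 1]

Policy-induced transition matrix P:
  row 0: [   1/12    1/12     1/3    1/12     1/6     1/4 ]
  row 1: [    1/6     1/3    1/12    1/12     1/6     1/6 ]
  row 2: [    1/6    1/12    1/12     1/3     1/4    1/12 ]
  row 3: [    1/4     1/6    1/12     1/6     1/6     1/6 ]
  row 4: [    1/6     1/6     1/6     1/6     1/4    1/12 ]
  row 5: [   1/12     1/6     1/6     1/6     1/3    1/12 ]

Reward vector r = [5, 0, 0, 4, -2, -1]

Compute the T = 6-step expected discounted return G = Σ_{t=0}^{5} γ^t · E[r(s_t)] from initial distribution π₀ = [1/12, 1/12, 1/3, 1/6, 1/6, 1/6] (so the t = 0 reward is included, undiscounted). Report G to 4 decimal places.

G = 3.0563

t=0: π = [0.0833, 0.0833, 0.3333, 0.1667, 0.1667, 0.1667], E[r] = 0.5833, γ^t·E[r] = 0.583333, running G = 0.583333
t=1: π = [0.1597, 0.1458, 0.1319, 0.2083, 0.2361, 0.1181], E[r] = 1.0417, γ^t·E[r] = 0.833333, running G = 1.416667
t=2: π = [0.1609, 0.1667, 0.1528, 0.1632, 0.2170, 0.1395], E[r] = 0.8837, γ^t·E[r] = 0.565556, running G = 1.982222
t=3: π = [0.1552, 0.1683, 0.1533, 0.1648, 0.2207, 0.1376], E[r] = 0.8564, γ^t·E[r] = 0.438494, running G = 2.420716
t=4: π = [0.1560, 0.1690, 0.1520, 0.1652, 0.2208, 0.1370], E[r] = 0.8625, γ^t·E[r] = 0.353266, running G = 2.773982
t=5: π = [0.1560, 0.1692, 0.1521, 0.1649, 0.2206, 0.1372], E[r] = 0.8615, γ^t·E[r] = 0.282290, running G = 3.056272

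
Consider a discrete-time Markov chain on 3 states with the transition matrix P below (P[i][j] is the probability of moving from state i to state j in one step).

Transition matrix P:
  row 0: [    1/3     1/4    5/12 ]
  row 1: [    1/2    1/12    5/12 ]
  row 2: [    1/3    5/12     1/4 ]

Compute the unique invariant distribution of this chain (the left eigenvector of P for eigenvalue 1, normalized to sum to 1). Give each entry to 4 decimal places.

Balance equations π_j = Σ_i π_i·P[i][j]:
  π_0 = 1/3·π_0 + 1/2·π_1 + 1/3·π_2
  π_1 = 1/4·π_0 + 1/12·π_1 + 5/12·π_2
  normalize: π_0 + π_1 + π_2 = 1
Solving the linear system gives exactly π = [37/98, 13/49, 5/14].

π = [0.3776, 0.2653, 0.3571]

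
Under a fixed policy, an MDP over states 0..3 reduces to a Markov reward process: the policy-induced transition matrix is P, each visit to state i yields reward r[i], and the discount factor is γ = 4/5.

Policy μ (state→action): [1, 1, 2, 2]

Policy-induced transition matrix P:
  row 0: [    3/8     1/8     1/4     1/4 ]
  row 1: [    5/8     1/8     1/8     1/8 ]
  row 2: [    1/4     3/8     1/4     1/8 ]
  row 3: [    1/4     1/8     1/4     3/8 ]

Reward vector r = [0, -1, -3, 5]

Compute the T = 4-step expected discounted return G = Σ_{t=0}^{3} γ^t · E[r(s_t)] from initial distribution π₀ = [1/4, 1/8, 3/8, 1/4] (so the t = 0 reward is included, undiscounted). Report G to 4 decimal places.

G = 0.4381

t=0: π = [0.2500, 0.1250, 0.3750, 0.2500], E[r] = 0.0000, γ^t·E[r] = 0.000000, running G = 0.000000
t=1: π = [0.3281, 0.2188, 0.2344, 0.2188], E[r] = 0.1719, γ^t·E[r] = 0.137500, running G = 0.137500
t=2: π = [0.3730, 0.1836, 0.2227, 0.2207], E[r] = 0.2520, γ^t·E[r] = 0.161250, running G = 0.298750
t=3: π = [0.3655, 0.1807, 0.2271, 0.2268], E[r] = 0.2722, γ^t·E[r] = 0.139375, running G = 0.438125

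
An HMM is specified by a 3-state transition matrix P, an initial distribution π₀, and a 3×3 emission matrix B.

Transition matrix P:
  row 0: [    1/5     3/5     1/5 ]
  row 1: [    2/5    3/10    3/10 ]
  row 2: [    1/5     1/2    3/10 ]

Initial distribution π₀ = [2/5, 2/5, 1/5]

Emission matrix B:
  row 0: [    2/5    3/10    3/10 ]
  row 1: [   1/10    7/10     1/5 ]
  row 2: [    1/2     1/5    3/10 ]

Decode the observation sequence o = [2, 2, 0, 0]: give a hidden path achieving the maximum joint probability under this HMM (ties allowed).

path = [0, 1, 2, 2]

t=0: δ = [1.200e-01, 8.000e-02, 6.000e-02]  (obs o_0=2)
t=1: δ = [9.600e-03, 1.440e-02, 7.200e-03]  ψ = [1, 0, 0]  (obs o_1=2)
t=2: δ = [2.304e-03, 5.760e-04, 2.160e-03]  ψ = [1, 0, 1]  (obs o_2=0)
t=3: δ = [1.843e-04, 1.382e-04, 3.240e-04]  ψ = [0, 0, 2]  (obs o_3=0)
backtrack: best end state = 2; path = [0, 1, 2, 2]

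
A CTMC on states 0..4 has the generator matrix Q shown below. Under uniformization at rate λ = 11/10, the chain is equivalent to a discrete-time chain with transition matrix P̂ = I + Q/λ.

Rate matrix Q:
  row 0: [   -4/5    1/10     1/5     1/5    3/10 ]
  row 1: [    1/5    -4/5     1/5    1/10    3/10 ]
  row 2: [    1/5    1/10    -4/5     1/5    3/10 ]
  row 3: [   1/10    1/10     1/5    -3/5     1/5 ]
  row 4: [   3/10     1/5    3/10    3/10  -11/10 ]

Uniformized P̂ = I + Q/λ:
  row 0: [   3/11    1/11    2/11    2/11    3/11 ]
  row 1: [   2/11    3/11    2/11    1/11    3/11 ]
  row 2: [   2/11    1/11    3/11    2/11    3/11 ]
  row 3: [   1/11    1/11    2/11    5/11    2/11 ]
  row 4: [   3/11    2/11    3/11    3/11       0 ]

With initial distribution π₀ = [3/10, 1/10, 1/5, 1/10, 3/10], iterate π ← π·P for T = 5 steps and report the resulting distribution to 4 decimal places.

π = [0.1939, 0.1329, 0.2196, 0.2577, 0.1958]

t=0: π = [0.3000, 0.1000, 0.2000, 0.1000, 0.3000]
t=1: π = [0.2273, 0.1364, 0.2273, 0.2273, 0.1818]
t=2: π = [0.1983, 0.1322, 0.2190, 0.2479, 0.2025]
t=3: π = [0.1957, 0.1334, 0.2201, 0.2558, 0.1950]
t=4: π = [0.1941, 0.1329, 0.2196, 0.2572, 0.1963]
t=5: π = [0.1939, 0.1329, 0.2196, 0.2577, 0.1958]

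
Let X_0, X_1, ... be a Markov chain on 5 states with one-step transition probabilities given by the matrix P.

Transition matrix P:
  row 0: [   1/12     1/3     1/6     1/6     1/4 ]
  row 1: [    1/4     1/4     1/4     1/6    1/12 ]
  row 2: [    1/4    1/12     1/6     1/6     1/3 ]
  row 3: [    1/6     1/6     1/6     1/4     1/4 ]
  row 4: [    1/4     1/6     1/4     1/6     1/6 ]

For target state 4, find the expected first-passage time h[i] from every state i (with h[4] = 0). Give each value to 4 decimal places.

First-step conditioning: h[4] = 0; for i ≠ 4, h[i] = 1 + Σ_k P[i][k]·h[k].
  h[0] = 1 + 1/12·h[0] + 1/3·h[1] + 1/6·h[2] + 1/6·h[3]
  h[1] = 1 + 1/4·h[0] + 1/4·h[1] + 1/4·h[2] + 1/6·h[3]
  h[2] = 1 + 1/4·h[0] + 1/12·h[1] + 1/6·h[2] + 1/6·h[3]
  h[3] = 1 + 1/6·h[0] + 1/6·h[1] + 1/6·h[2] + 1/4·h[3]
Solving the 4×4 linear system over states ≠ 4 gives exactly h = [20988/4745, 1848/365, 3696/949, 1572/365, 0] (h[4] = 0 is the target).

h = [4.4232, 5.0630, 3.8946, 4.3068, 0.0000]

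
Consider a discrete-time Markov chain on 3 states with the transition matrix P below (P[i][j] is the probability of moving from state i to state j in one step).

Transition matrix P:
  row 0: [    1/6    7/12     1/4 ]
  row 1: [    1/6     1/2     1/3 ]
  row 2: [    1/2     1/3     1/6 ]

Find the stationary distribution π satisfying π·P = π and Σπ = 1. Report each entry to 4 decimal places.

Balance equations π_j = Σ_i π_i·P[i][j]:
  π_0 = 1/6·π_0 + 1/6·π_1 + 1/2·π_2
  π_1 = 7/12·π_0 + 1/2·π_1 + 1/3·π_2
  normalize: π_0 + π_1 + π_2 = 1
Solving the linear system gives exactly π = [11/43, 41/86, 23/86].

π = [0.2558, 0.4767, 0.2674]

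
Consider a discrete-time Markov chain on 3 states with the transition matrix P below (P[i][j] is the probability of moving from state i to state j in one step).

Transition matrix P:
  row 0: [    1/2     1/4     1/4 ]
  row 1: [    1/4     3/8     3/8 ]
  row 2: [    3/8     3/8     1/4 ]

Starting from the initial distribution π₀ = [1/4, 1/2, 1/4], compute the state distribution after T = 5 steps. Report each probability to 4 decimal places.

t=0: π = [0.2500, 0.5000, 0.2500]
t=1: π = [0.3438, 0.3438, 0.3125]
t=2: π = [0.3750, 0.3320, 0.2930]
t=3: π = [0.3804, 0.3281, 0.2915]
t=4: π = [0.3815, 0.3275, 0.2910]
t=5: π = [0.3818, 0.3273, 0.2909]

π = [0.3818, 0.3273, 0.2909]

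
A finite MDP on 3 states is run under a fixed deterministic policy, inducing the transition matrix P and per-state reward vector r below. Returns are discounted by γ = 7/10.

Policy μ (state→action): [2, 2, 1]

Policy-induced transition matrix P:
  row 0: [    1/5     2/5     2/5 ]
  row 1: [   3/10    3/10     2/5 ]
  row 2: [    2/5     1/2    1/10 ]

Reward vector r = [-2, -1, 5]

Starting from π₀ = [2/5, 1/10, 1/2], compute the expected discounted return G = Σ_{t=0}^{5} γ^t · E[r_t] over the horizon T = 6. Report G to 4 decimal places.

t=0: π = [0.4000, 0.1000, 0.5000], E[r] = 1.6000, γ^t·E[r] = 1.600000, running G = 1.600000
t=1: π = [0.3100, 0.4400, 0.2500], E[r] = 0.1900, γ^t·E[r] = 0.133000, running G = 1.733000
t=2: π = [0.2940, 0.3810, 0.3250], E[r] = 0.6560, γ^t·E[r] = 0.321440, running G = 2.054440
t=3: π = [0.3031, 0.3944, 0.3025], E[r] = 0.5119, γ^t·E[r] = 0.175582, running G = 2.230022
t=4: π = [0.2999, 0.3908, 0.3093], E[r] = 0.5556, γ^t·E[r] = 0.133390, running G = 2.363412
t=5: π = [0.3009, 0.3918, 0.3072], E[r] = 0.5424, γ^t·E[r] = 0.091164, running G = 2.454576

G = 2.4546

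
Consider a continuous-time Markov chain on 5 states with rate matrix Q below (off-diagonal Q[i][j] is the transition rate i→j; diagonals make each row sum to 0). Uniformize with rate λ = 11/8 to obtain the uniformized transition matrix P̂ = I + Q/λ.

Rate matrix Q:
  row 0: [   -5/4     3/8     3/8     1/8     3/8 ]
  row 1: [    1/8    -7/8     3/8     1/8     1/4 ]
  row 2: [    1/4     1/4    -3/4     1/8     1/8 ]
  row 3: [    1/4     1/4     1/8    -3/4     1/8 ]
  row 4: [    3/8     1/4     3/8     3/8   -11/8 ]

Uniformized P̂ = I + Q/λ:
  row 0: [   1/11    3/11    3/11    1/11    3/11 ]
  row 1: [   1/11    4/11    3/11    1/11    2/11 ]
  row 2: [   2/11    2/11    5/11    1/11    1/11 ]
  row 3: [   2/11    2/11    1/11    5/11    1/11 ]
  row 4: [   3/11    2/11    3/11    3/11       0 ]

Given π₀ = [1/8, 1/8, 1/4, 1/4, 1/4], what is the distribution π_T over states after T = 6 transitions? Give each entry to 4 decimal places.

t=0: π = [0.1250, 0.1250, 0.2500, 0.2500, 0.2500]
t=1: π = [0.1818, 0.2159, 0.2727, 0.2273, 0.1023]
t=2: π = [0.1550, 0.2376, 0.2810, 0.1921, 0.1343]
t=3: π = [0.1583, 0.2391, 0.2889, 0.1852, 0.1285]
t=4: π = [0.1574, 0.2397, 0.2916, 0.1816, 0.1298]
t=5: π = [0.1575, 0.2397, 0.2927, 0.1805, 0.1295]
t=6: π = [0.1575, 0.2397, 0.2931, 0.1801, 0.1296]

π = [0.1575, 0.2397, 0.2931, 0.1801, 0.1296]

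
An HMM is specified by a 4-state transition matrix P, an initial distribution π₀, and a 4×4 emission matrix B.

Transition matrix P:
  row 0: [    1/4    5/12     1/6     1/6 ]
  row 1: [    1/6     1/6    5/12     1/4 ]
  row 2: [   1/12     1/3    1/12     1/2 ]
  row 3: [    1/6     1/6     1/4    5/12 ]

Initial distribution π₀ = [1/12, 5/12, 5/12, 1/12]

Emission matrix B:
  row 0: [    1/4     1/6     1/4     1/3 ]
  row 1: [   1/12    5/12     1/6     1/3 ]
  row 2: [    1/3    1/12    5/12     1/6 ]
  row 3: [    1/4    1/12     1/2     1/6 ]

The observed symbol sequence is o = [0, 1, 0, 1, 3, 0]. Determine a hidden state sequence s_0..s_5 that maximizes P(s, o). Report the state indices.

path = [2, 1, 2, 1, 2, 3]

t=0: δ = [2.083e-02, 3.472e-02, 1.389e-01, 2.083e-02]  (obs o_0=0)
t=1: δ = [1.929e-03, 1.929e-02, 1.206e-03, 5.787e-03]  ψ = [2, 2, 1, 2]  (obs o_1=1)
t=2: δ = [8.038e-04, 2.679e-04, 2.679e-03, 1.206e-03]  ψ = [1, 1, 1, 1]  (obs o_2=0)
t=3: δ = [3.721e-05, 3.721e-04, 2.512e-05, 1.116e-04]  ψ = [2, 2, 3, 2]  (obs o_3=1)
t=4: δ = [2.067e-05, 2.067e-05, 2.584e-05, 1.550e-05]  ψ = [1, 1, 1, 1]  (obs o_4=3)
t=5: δ = [1.292e-06, 7.178e-07, 2.871e-06, 3.230e-06]  ψ = [0, 0, 1, 2]  (obs o_5=0)
backtrack: best end state = 3; path = [2, 1, 2, 1, 2, 3]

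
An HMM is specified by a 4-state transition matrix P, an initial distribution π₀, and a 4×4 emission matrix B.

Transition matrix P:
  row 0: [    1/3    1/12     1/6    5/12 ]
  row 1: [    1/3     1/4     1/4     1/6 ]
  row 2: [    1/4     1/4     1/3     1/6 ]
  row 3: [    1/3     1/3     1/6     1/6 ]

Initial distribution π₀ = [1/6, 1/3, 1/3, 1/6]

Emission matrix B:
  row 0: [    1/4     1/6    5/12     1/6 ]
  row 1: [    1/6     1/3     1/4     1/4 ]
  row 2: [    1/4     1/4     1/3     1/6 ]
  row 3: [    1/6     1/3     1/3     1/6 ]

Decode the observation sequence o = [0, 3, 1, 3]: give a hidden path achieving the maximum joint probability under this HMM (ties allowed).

path = [2, 0, 3, 1]

t=0: δ = [4.167e-02, 5.556e-02, 8.333e-02, 2.778e-02]  (obs o_0=0)
t=1: δ = [3.472e-03, 5.208e-03, 4.630e-03, 2.894e-03]  ψ = [2, 2, 2, 0]  (obs o_1=3)
t=2: δ = [2.894e-04, 4.340e-04, 3.858e-04, 4.823e-04]  ψ = [1, 1, 2, 0]  (obs o_2=1)
t=3: δ = [2.679e-05, 4.019e-05, 2.143e-05, 2.009e-05]  ψ = [3, 3, 2, 0]  (obs o_3=3)
backtrack: best end state = 1; path = [2, 0, 3, 1]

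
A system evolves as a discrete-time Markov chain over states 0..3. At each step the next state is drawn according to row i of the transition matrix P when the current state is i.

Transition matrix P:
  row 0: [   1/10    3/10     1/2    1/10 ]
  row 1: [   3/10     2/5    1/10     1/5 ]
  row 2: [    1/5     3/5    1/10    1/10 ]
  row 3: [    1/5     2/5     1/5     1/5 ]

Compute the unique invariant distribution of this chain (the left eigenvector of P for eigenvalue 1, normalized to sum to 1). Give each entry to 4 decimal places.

Balance equations π_j = Σ_i π_i·P[i][j]:
  π_0 = 1/10·π_0 + 3/10·π_1 + 1/5·π_2 + 1/5·π_3
  π_1 = 3/10·π_0 + 2/5·π_1 + 3/5·π_2 + 2/5·π_3
  π_2 = 1/2·π_0 + 1/10·π_1 + 1/10·π_2 + 1/5·π_3
  normalize: π_0 + π_1 + π_2 + π_3 = 1
Solving the linear system gives exactly π = [272/1237, 518/1237, 252/1237, 195/1237].

π = [0.2199, 0.4188, 0.2037, 0.1576]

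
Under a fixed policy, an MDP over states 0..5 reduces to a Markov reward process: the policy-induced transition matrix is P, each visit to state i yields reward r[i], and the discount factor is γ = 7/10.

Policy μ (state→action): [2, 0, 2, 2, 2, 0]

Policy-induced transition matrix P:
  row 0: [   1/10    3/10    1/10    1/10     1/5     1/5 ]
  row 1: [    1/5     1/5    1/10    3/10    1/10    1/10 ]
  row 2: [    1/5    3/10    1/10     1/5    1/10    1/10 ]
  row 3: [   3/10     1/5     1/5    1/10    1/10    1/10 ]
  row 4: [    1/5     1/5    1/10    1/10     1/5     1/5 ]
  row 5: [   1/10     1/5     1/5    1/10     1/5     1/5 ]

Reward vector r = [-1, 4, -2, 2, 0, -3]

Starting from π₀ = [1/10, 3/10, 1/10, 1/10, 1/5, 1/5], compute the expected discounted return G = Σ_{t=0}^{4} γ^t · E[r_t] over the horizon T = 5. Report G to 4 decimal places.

G = 1.1087

t=0: π = [0.1000, 0.3000, 0.1000, 0.1000, 0.2000, 0.2000], E[r] = 0.5000, γ^t·E[r] = 0.500000, running G = 0.500000
t=1: π = [0.1800, 0.2200, 0.1300, 0.1700, 0.1500, 0.1500], E[r] = 0.3300, γ^t·E[r] = 0.231000, running G = 0.731000
t=2: π = [0.1840, 0.2310, 0.1320, 0.1570, 0.1480, 0.1480], E[r] = 0.3460, γ^t·E[r] = 0.169540, running G = 0.900540
t=3: π = [0.1825, 0.2316, 0.1305, 0.1594, 0.1480, 0.1480], E[r] = 0.3577, γ^t·E[r] = 0.122691, running G = 1.023231
t=4: π = [0.1829, 0.2313, 0.1307, 0.1594, 0.1479, 0.1479], E[r] = 0.3560, γ^t·E[r] = 0.085480, running G = 1.108712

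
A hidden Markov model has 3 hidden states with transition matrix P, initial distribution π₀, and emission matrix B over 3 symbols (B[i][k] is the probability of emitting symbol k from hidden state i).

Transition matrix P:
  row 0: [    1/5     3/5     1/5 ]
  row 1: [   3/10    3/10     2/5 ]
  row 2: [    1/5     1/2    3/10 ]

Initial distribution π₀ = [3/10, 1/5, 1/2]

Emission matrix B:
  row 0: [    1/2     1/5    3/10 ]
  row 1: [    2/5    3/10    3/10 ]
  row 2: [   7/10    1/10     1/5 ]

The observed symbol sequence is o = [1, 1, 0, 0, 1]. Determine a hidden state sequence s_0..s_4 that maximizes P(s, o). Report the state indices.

t=0: δ = [6.000e-02, 6.000e-02, 5.000e-02]  (obs o_0=1)
t=1: δ = [3.600e-03, 1.080e-02, 2.400e-03]  ψ = [1, 0, 1]  (obs o_1=1)
t=2: δ = [1.620e-03, 1.296e-03, 3.024e-03]  ψ = [1, 1, 1]  (obs o_2=0)
t=3: δ = [3.024e-04, 6.048e-04, 6.350e-04]  ψ = [2, 2, 2]  (obs o_3=0)
t=4: δ = [3.629e-05, 9.526e-05, 2.419e-05]  ψ = [1, 2, 1]  (obs o_4=1)
backtrack: best end state = 1; path = [0, 1, 2, 2, 1]

path = [0, 1, 2, 2, 1]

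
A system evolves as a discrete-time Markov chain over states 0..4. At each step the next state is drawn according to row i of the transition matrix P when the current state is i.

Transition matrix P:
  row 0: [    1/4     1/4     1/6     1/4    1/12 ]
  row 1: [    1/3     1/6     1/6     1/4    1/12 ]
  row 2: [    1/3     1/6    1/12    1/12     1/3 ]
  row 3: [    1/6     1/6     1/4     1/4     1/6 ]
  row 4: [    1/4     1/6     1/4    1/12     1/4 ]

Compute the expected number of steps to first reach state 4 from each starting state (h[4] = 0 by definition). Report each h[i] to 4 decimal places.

h = [6.9197, 6.9197, 5.4307, 6.2190, 0.0000]

First-step conditioning: h[4] = 0; for i ≠ 4, h[i] = 1 + Σ_k P[i][k]·h[k].
  h[0] = 1 + 1/4·h[0] + 1/4·h[1] + 1/6·h[2] + 1/4·h[3]
  h[1] = 1 + 1/3·h[0] + 1/6·h[1] + 1/6·h[2] + 1/4·h[3]
  h[2] = 1 + 1/3·h[0] + 1/6·h[1] + 1/12·h[2] + 1/12·h[3]
  h[3] = 1 + 1/6·h[0] + 1/6·h[1] + 1/4·h[2] + 1/4·h[3]
Solving the 4×4 linear system over states ≠ 4 gives exactly h = [948/137, 948/137, 744/137, 852/137, 0] (h[4] = 0 is the target).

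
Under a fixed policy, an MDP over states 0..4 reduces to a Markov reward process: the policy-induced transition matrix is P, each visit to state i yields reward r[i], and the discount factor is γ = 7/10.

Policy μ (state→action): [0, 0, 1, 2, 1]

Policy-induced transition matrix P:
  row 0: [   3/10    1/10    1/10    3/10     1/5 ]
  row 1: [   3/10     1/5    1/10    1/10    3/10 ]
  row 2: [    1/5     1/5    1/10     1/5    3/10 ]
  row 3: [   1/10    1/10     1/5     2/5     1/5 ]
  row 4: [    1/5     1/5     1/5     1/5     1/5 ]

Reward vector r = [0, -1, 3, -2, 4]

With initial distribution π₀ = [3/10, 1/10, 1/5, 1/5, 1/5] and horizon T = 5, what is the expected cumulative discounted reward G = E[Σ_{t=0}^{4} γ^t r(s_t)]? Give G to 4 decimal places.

G = 2.1160

t=0: π = [0.3000, 0.1000, 0.2000, 0.2000, 0.2000], E[r] = 0.9000, γ^t·E[r] = 0.900000, running G = 0.900000
t=1: π = [0.2200, 0.1500, 0.1400, 0.2600, 0.2300], E[r] = 0.6700, γ^t·E[r] = 0.469000, running G = 1.369000
t=2: π = [0.2110, 0.1520, 0.1490, 0.2590, 0.2290], E[r] = 0.6930, γ^t·E[r] = 0.339570, running G = 1.708570
t=3: π = [0.2104, 0.1530, 0.1488, 0.2577, 0.2301], E[r] = 0.6984, γ^t·E[r] = 0.239551, running G = 1.948121
t=4: π = [0.2106, 0.1532, 0.1488, 0.2573, 0.2302], E[r] = 0.6993, γ^t·E[r] = 0.167904, running G = 2.116026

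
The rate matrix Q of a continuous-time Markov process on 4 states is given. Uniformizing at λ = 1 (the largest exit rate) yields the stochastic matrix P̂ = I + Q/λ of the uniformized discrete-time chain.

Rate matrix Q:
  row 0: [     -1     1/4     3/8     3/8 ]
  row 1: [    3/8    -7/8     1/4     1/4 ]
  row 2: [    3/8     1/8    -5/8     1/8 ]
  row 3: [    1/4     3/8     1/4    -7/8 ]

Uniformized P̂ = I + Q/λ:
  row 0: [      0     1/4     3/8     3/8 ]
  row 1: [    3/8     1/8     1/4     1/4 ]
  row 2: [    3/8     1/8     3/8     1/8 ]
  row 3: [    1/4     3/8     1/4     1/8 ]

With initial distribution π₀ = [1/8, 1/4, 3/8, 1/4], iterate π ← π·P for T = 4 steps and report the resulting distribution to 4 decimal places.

π = [0.2523, 0.2099, 0.3222, 0.2156]

t=0: π = [0.1250, 0.2500, 0.3750, 0.2500]
t=1: π = [0.2969, 0.2031, 0.3125, 0.1875]
t=2: π = [0.2402, 0.2090, 0.3262, 0.2246]
t=3: π = [0.2568, 0.2112, 0.3208, 0.2112]
t=4: π = [0.2523, 0.2099, 0.3222, 0.2156]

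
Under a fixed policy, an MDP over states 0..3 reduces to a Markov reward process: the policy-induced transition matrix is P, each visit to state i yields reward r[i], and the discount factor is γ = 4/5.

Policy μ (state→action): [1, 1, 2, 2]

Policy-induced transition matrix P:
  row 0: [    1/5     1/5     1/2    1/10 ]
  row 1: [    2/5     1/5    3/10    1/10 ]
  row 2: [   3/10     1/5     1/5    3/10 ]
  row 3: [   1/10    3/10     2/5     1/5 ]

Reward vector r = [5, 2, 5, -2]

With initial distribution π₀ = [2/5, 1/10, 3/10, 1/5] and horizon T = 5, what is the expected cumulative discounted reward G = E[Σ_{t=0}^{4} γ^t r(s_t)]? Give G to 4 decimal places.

t=0: π = [0.4000, 0.1000, 0.3000, 0.2000], E[r] = 3.3000, γ^t·E[r] = 3.300000, running G = 3.300000
t=1: π = [0.2300, 0.2200, 0.3700, 0.1800], E[r] = 3.0800, γ^t·E[r] = 2.464000, running G = 5.764000
t=2: π = [0.2630, 0.2180, 0.3270, 0.1920], E[r] = 3.0020, γ^t·E[r] = 1.921280, running G = 7.685280
t=3: π = [0.2571, 0.2192, 0.3391, 0.1846], E[r] = 3.0502, γ^t·E[r] = 1.561702, running G = 9.246982
t=4: π = [0.2593, 0.2185, 0.3360, 0.1863], E[r] = 3.0407, γ^t·E[r] = 1.245454, running G = 10.492437

G = 10.4924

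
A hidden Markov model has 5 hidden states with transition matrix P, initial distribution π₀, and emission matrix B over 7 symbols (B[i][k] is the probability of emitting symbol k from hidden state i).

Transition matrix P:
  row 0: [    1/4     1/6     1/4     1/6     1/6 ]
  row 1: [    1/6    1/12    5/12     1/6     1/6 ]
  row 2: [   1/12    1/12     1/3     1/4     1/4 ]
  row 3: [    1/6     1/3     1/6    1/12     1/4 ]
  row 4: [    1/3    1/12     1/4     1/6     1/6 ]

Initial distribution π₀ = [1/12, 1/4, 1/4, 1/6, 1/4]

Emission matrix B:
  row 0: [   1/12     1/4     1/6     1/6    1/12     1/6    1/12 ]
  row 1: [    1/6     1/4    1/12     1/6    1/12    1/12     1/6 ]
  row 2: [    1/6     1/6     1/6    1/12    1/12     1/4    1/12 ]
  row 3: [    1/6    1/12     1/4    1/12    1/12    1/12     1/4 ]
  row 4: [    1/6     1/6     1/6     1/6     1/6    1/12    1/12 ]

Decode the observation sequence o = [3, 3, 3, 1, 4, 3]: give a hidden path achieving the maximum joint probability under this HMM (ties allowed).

path = [4, 0, 1, 2, 4, 0]

t=0: δ = [1.389e-02, 4.167e-02, 2.083e-02, 1.389e-02, 4.167e-02]  (obs o_0=3)
t=1: δ = [2.315e-03, 7.716e-04, 1.447e-03, 5.787e-04, 1.157e-03]  ψ = [4, 3, 1, 1, 1]  (obs o_1=3)
t=2: δ = [9.645e-05, 6.430e-05, 4.823e-05, 3.215e-05, 6.430e-05]  ψ = [0, 0, 0, 0, 0]  (obs o_2=3)
t=3: δ = [6.028e-06, 4.019e-06, 4.465e-06, 1.340e-06, 2.679e-06]  ψ = [0, 0, 1, 0, 0]  (obs o_3=1)
t=4: δ = [1.256e-07, 8.372e-08, 1.395e-07, 9.303e-08, 1.861e-07]  ψ = [0, 0, 1, 2, 2]  (obs o_4=4)
t=5: δ = [1.034e-08, 5.168e-09, 3.876e-09, 2.907e-09, 5.814e-09]  ψ = [4, 3, 2, 2, 2]  (obs o_5=3)
backtrack: best end state = 0; path = [4, 0, 1, 2, 4, 0]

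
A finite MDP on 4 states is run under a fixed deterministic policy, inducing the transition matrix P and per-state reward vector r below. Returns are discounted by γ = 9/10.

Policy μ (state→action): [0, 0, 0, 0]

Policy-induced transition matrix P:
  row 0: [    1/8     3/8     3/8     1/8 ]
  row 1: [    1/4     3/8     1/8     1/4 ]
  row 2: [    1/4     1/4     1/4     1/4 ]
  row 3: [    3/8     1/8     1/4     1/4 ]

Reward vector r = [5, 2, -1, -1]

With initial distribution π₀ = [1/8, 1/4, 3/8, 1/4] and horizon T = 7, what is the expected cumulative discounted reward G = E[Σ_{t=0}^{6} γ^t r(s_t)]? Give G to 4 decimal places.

t=0: π = [0.1250, 0.2500, 0.3750, 0.2500], E[r] = 0.5000, γ^t·E[r] = 0.500000, running G = 0.500000
t=1: π = [0.2656, 0.2656, 0.2344, 0.2344], E[r] = 1.3906, γ^t·E[r] = 1.251563, running G = 1.751563
t=2: π = [0.2461, 0.2871, 0.2500, 0.2168], E[r] = 1.3379, γ^t·E[r] = 1.083691, running G = 2.835254
t=3: π = [0.2463, 0.2896, 0.2449, 0.2192], E[r] = 1.3467, γ^t·E[r] = 0.981729, running G = 3.816983
t=4: π = [0.2466, 0.2896, 0.2446, 0.2192], E[r] = 1.3484, γ^t·E[r] = 0.884698, running G = 4.701681
t=5: π = [0.2466, 0.2896, 0.2446, 0.2192], E[r] = 1.3483, γ^t·E[r] = 0.796167, running G = 5.497848
t=6: π = [0.2466, 0.2896, 0.2446, 0.2192], E[r] = 1.3483, γ^t·E[r] = 0.716560, running G = 6.214408

G = 6.2144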